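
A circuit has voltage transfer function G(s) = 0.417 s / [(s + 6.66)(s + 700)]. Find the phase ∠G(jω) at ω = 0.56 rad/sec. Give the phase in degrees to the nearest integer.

85 deg

∠(j0.56) = 90.00°
∠(j0.56 + 6.66) = arctan(0.56/6.66) = 4.81°
∠(j0.56 + 700) = arctan(0.56/700) = 0.05°
∠G(j0.56) = 90.00° − (4.81° + 0.05°) = 85.15°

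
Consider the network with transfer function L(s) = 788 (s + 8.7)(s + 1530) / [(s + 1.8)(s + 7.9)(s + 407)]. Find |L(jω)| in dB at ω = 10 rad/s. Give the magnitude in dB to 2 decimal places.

|j10 + 8.7| = √(10² + 8.7²) = 13.25
|j10 + 1530| = √(10² + 1530²) = 1530
|j10 + 1.8| = √(10² + 1.8²) = 10.16
|j10 + 7.9| = √(10² + 7.9²) = 12.74
|j10 + 407| = √(10² + 407²) = 407.1
|L(j10)| = 788 × 13.25 × 1530 / (10.16 × 12.74 × 407.1) = 303.14
20 log₁₀(303.14) = 49.633 dB

49.63 dB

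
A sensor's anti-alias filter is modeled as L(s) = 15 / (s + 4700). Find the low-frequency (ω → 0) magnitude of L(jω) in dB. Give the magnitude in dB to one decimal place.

L(0) = 15 / 4700 = 0.0031915
20 log₁₀(0.0031915) = -49.92 dB

-49.9 dB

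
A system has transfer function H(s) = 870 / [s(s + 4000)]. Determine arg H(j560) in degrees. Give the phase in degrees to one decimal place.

-98.0°

∠(j560 + 4000) = arctan(560/4000) = 7.97°
∠(j560) = 90.00°
∠H(j560) = − (7.97° + 90.00°) = -97.97°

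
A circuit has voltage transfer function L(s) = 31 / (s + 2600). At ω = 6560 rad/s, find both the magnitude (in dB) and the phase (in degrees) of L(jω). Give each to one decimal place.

|j6560 + 2600| = √(6560² + 2600²) = 7056
|L(j6560)| = 31 / 7056 = 0.0043931
20 log₁₀(0.0043931) = -47.14 dB
∠(j6560 + 2600) = arctan(6560/2600) = 68.38°
∠L(j6560) = −68.38° = -68.38°

|L| = -47.1 dB, ∠L = -68.4°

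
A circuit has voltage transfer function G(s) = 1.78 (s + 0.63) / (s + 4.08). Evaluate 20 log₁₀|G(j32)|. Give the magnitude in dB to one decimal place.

4.9 dB

|j32 + 0.63| = √(32² + 0.63²) = 32.01
|j32 + 4.08| = √(32² + 4.08²) = 32.26
|G(j32)| = 1.78 × 32.01 / 32.26 = 1.766
20 log₁₀(1.766) = 4.94 dB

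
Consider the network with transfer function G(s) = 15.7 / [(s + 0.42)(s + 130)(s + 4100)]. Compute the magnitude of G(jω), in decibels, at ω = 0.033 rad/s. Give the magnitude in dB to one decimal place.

|j0.033 + 0.42| = √(0.033² + 0.42²) = 0.4213
|j0.033 + 130| = √(0.033² + 130²) = 130
|j0.033 + 4100| = √(0.033² + 4100²) = 4100
|G(j0.033)| = 15.7 / (0.4213 × 130 × 4100) = 6.9918e-05
20 log₁₀(6.9918e-05) = -83.11 dB

-83.1 dB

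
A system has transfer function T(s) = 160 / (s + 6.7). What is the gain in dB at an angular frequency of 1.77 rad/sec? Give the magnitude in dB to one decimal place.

|j1.77 + 6.7| = √(1.77² + 6.7²) = 6.93
|T(j1.77)| = 160 / 6.93 = 23.089
20 log₁₀(23.089) = 27.27 dB

27.3 dB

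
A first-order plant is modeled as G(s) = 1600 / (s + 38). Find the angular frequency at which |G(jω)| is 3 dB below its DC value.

38 rad s⁻¹

For a single-pole low-pass, the −3 dB point is at the pole: ω = 38 rad s⁻¹.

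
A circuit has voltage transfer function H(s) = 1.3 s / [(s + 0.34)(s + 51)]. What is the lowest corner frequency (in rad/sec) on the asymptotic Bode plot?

0.34 rad/sec

Break frequencies occur at each pole and zero magnitude: 0.34 rad/sec, 51 rad/sec.
The lowest is 0.34 rad/sec.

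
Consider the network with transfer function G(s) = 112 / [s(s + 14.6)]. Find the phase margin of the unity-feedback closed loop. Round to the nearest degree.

Gain crossover: |G(jω)| = 1 at ω ≈ 6.93 rad s⁻¹.
∠G(j6.93) = −90° − arctan(6.93/14.6) ≈ -115.39°
PM = 180° + (-115.39°) = 64.61°

65 deg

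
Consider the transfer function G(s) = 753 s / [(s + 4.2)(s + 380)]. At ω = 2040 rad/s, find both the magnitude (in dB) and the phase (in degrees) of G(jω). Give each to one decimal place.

|j2040| = 2040
|j2040 + 4.2| = √(2040² + 4.2²) = 2040
|j2040 + 380| = √(2040² + 380²) = 2075
|G(j2040)| = 753 × 2040 / (2040 × 2075) = 0.36287
20 log₁₀(0.36287) = -8.80 dB
∠(j2040) = 90.00°
∠(j2040 + 4.2) = arctan(2040/4.2) = 89.88°
∠(j2040 + 380) = arctan(2040/380) = 79.45°
∠G(j2040) = 90.00° − (89.88° + 79.45°) = -79.33°

|G| = -8.8 dB, ∠G = -79.3 deg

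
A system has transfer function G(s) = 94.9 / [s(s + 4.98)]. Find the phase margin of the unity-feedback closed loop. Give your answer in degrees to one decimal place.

Gain crossover: |G(jω)| = 1 at ω ≈ 9.13 rad/sec.
∠G(j9.13) = −90° − arctan(9.13/4.98) ≈ -151.38°
PM = 180° + (-151.38°) = 28.62°

28.6°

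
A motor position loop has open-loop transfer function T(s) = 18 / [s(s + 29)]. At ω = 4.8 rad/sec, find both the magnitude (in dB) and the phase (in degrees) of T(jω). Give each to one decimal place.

|T| = -17.9 dB, ∠T = -99.4°

|j4.8 + 29| = √(4.8² + 29²) = 29.39
|j4.8| = 4.8
|T(j4.8)| = 18 / (29.39 × 4.8) = 0.12757
20 log₁₀(0.12757) = -17.88 dB
∠(j4.8 + 29) = arctan(4.8/29) = 9.40°
∠(j4.8) = 90.00°
∠T(j4.8) = − (9.40° + 90.00°) = -99.40°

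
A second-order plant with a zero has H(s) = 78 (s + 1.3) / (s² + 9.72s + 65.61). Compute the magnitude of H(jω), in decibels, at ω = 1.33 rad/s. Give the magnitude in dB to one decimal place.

|j1.33 + 1.3| = √(1.33² + 1.3²) = 1.86
|(j1.33)² + 9.72(j1.33) + 65.61| = |63.841 + j12.928| = 65.14
|H(j1.33)| = 78 × 1.86 / 65.14 = 2.2271
20 log₁₀(2.2271) = 6.95 dB

7.0 dB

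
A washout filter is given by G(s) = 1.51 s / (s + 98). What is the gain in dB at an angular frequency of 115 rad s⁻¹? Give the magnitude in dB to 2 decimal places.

|j115| = 115
|j115 + 98| = √(115² + 98²) = 151.1
|G(j115)| = 1.51 × 115 / 151.1 = 1.1493
20 log₁₀(1.1493) = 1.209 dB

1.21 dB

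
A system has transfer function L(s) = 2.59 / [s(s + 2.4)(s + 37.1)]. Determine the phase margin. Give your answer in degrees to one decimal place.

89.3 deg

Gain crossover: |L(jω)| = 1 at ω ≈ 0.0291 rad/sec.
∠L(j0.0291) = −90° − arctan(0.0291/2.4) − arctan(0.0291/37.1) ≈ -90.74°
PM = 180° + (-90.74°) = 89.26°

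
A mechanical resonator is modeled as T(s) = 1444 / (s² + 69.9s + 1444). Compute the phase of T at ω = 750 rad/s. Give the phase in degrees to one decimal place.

∠[(j750)² + 69.9(j750) + 1444] = ∠[-5.6106e+05 + j52425] = 174.66°
∠T(j750) = −174.66° = -174.66°

-174.7°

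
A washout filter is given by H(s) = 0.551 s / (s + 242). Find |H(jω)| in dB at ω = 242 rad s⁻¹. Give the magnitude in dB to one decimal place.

-8.2 dB

|j242| = 242
|j242 + 242| = √(242² + 242²) = 342.2
|H(j242)| = 0.551 × 242 / 342.2 = 0.38962
20 log₁₀(0.38962) = -8.19 dB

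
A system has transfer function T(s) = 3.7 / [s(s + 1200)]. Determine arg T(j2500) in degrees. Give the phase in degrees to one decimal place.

-154.4°

∠(j2500 + 1200) = arctan(2500/1200) = 64.36°
∠(j2500) = 90.00°
∠T(j2500) = − (64.36° + 90.00°) = -154.36°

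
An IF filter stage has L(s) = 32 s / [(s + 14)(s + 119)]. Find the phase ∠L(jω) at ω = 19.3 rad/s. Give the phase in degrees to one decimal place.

26.7°

∠(j19.3) = 90.00°
∠(j19.3 + 14) = arctan(19.3/14) = 54.04°
∠(j19.3 + 119) = arctan(19.3/119) = 9.21°
∠L(j19.3) = 90.00° − (54.04° + 9.21°) = 26.74°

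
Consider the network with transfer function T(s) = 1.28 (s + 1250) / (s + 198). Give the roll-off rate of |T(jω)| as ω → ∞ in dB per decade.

With 1 zero and 1 pole, the high-frequency asymptotic slope is 20 × (1 − 1) = 0 dB/decade.

0 dB/decade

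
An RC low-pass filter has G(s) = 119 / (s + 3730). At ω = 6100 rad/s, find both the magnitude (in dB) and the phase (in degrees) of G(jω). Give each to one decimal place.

|j6100 + 3730| = √(6100² + 3730²) = 7150
|G(j6100)| = 119 / 7150 = 0.016643
20 log₁₀(0.016643) = -35.58 dB
∠(j6100 + 3730) = arctan(6100/3730) = 58.56°
∠G(j6100) = −58.56° = -58.56°

|G| = -35.6 dB, ∠G = -58.6°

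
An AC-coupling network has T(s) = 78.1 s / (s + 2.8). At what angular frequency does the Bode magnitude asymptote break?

2.8 rad s⁻¹

The single real pole at s = −2.8 gives a corner at ω = 2.8 rad s⁻¹.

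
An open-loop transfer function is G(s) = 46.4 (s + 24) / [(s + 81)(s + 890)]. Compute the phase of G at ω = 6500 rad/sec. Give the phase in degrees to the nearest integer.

∠(j6500 + 24) = arctan(6500/24) = 89.79°
∠(j6500 + 81) = arctan(6500/81) = 89.29°
∠(j6500 + 890) = arctan(6500/890) = 82.20°
∠G(j6500) = 89.79° − (89.29° + 82.20°) = -81.70°

-82°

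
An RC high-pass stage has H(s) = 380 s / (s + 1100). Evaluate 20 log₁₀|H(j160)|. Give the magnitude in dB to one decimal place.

|j160| = 160
|j160 + 1100| = √(160² + 1100²) = 1112
|H(j160)| = 380 × 160 / 1112 = 54.697
20 log₁₀(54.697) = 34.76 dB

34.8 dB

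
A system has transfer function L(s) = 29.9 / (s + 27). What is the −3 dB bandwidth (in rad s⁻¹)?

27 rad s⁻¹

For a single-pole low-pass, the −3 dB point is at the pole: ω = 27 rad s⁻¹.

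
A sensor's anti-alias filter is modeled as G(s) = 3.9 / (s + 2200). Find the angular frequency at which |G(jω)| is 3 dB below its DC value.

For a single-pole low-pass, the −3 dB point is at the pole: ω = 2200 rad/s.

2200 rad/s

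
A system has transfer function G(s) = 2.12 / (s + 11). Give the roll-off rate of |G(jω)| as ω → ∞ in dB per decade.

-20 dB/decade

With 0 zeros and 1 pole, the high-frequency asymptotic slope is 20 × (0 − 1) = -20 dB/decade.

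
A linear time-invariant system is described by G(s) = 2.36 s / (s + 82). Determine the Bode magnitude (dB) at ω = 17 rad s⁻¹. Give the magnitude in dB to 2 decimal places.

-6.39 dB

|j17| = 17
|j17 + 82| = √(17² + 82²) = 83.74
|G(j17)| = 2.36 × 17 / 83.74 = 0.47908
20 log₁₀(0.47908) = -6.392 dB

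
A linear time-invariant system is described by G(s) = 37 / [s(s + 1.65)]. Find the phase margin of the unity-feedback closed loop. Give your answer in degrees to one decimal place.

15.4°

Gain crossover: |G(jω)| = 1 at ω ≈ 5.97 rad s⁻¹.
∠G(j5.97) = −90° − arctan(5.97/1.65) ≈ -164.55°
PM = 180° + (-164.55°) = 15.45°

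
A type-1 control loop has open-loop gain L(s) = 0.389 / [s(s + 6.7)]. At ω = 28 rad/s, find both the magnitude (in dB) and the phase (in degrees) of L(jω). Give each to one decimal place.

|j28 + 6.7| = √(28² + 6.7²) = 28.79
|j28| = 28
|L(j28)| = 0.389 / (28.79 × 28) = 0.00048255
20 log₁₀(0.00048255) = -66.33 dB
∠(j28 + 6.7) = arctan(28/6.7) = 76.54°
∠(j28) = 90.00°
∠L(j28) = − (76.54° + 90.00°) = -166.54°

|L| = -66.3 dB, ∠L = -166.5°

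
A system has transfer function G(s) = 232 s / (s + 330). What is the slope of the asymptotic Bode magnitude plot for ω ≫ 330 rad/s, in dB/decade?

With 1 zero and 1 pole, the high-frequency asymptotic slope is 20 × (1 − 1) = 0 dB/decade.

0 dB/decade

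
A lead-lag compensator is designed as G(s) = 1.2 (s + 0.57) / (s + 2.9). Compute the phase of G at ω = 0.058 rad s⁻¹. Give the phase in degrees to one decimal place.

4.7°

∠(j0.058 + 0.57) = arctan(0.058/0.57) = 5.81°
∠(j0.058 + 2.9) = arctan(0.058/2.9) = 1.15°
∠G(j0.058) = 5.81° − 1.15° = 4.66°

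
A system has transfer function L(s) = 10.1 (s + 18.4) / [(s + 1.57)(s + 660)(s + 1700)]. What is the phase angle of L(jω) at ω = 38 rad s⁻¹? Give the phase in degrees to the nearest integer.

-28°

∠(j38 + 18.4) = arctan(38/18.4) = 64.16°
∠(j38 + 1.57) = arctan(38/1.57) = 87.63°
∠(j38 + 660) = arctan(38/660) = 3.30°
∠(j38 + 1700) = arctan(38/1700) = 1.28°
∠L(j38) = 64.16° − (87.63° + 3.30° + 1.28°) = -28.05°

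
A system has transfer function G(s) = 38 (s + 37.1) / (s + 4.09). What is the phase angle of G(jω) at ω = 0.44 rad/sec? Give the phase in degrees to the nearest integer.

-5°

∠(j0.44 + 37.1) = arctan(0.44/37.1) = 0.68°
∠(j0.44 + 4.09) = arctan(0.44/4.09) = 6.14°
∠G(j0.44) = 0.68° − 6.14° = -5.46°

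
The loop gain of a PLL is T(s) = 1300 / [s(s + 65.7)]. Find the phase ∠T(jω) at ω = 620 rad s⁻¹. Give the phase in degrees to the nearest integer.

-174 deg

∠(j620 + 65.7) = arctan(620/65.7) = 83.95°
∠(j620) = 90.00°
∠T(j620) = − (83.95° + 90.00°) = -173.95°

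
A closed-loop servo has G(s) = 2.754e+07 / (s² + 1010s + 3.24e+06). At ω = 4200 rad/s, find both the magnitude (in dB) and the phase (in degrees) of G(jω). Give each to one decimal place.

|G| = 5.3 dB, ∠G = -163.6°

|(j4200)² + 1010(j4200) + 3.24e+06| = |-1.44e+07 + j4.242e+06| = 1.501e+07
|G(j4200)| = 2.754e+07 / 1.501e+07 = 1.8346
20 log₁₀(1.8346) = 5.27 dB
∠[(j4200)² + 1010(j4200) + 3.24e+06] = ∠[-1.44e+07 + j4.242e+06] = 163.59°
∠G(j4200) = −163.59° = -163.59°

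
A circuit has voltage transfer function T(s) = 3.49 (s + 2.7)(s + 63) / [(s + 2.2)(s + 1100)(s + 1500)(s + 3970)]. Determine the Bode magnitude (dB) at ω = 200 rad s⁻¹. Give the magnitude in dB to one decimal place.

-139.3 dB

|j200 + 2.7| = √(200² + 2.7²) = 200
|j200 + 63| = √(200² + 63²) = 209.7
|j200 + 2.2| = √(200² + 2.2²) = 200
|j200 + 1100| = √(200² + 1100²) = 1118
|j200 + 1500| = √(200² + 1500²) = 1513
|j200 + 3970| = √(200² + 3970²) = 3975
|T(j200)| = 3.49 × 200 × 209.7 / (200 × 1118 × 1513 × 3975) = 1.0882e-07
20 log₁₀(1.0882e-07) = -139.27 dB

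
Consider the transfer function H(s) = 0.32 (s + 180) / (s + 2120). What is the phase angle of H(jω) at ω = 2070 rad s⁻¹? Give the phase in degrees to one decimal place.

∠(j2070 + 180) = arctan(2070/180) = 85.03°
∠(j2070 + 2120) = arctan(2070/2120) = 44.32°
∠H(j2070) = 85.03° − 44.32° = 40.71°

40.7°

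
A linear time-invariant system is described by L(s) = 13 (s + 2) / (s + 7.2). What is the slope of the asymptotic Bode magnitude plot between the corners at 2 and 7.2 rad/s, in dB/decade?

In this band the factors already past their corner are: zero at 2; net slope = 20 dB/decade.

20 dB/decade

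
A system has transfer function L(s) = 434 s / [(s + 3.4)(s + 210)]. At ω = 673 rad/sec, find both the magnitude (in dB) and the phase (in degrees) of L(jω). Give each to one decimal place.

|L| = -4.2 dB, ∠L = -72.4°

|j673| = 673
|j673 + 3.4| = √(673² + 3.4²) = 673
|j673 + 210| = √(673² + 210²) = 705
|L(j673)| = 434 × 673 / (673 × 705) = 0.61559
20 log₁₀(0.61559) = -4.21 dB
∠(j673) = 90.00°
∠(j673 + 3.4) = arctan(673/3.4) = 89.71°
∠(j673 + 210) = arctan(673/210) = 72.67°
∠L(j673) = 90.00° − (89.71° + 72.67°) = -72.38°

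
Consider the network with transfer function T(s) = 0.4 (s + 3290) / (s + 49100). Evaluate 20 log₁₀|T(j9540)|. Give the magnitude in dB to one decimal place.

|j9540 + 3290| = √(9540² + 3290²) = 1.009e+04
|j9540 + 49100| = √(9540² + 49100²) = 5.002e+04
|T(j9540)| = 0.4 × 1.009e+04 / 5.002e+04 = 0.080702
20 log₁₀(0.080702) = -21.86 dB

-21.9 dB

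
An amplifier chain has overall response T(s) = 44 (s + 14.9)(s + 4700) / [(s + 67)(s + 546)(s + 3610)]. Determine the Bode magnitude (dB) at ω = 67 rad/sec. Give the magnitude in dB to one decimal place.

-22.4 dB

|j67 + 14.9| = √(67² + 14.9²) = 68.64
|j67 + 4700| = √(67² + 4700²) = 4700
|j67 + 67| = √(67² + 67²) = 94.75
|j67 + 546| = √(67² + 546²) = 550.1
|j67 + 3610| = √(67² + 3610²) = 3611
|T(j67)| = 44 × 68.64 × 4700 / (94.75 × 550.1 × 3611) = 0.07543
20 log₁₀(0.07543) = -22.45 dB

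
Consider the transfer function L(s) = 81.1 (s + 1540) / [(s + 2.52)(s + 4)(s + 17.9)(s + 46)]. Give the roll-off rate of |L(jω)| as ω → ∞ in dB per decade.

-60 dB/decade

With 1 zero and 4 poles, the high-frequency asymptotic slope is 20 × (1 − 4) = -60 dB/decade.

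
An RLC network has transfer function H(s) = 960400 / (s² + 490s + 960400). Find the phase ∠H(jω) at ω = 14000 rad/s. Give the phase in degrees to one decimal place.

-178.0 deg

∠[(j14000)² + 490(j14000) + 960400] = ∠[-1.9504e+08 + j6.86e+06] = 177.99°
∠H(j14000) = −177.99° = -177.99°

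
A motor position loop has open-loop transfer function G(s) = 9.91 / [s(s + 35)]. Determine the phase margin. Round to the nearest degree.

Gain crossover: |G(jω)| = 1 at ω ≈ 0.283 rad/s.
∠G(j0.283) = −90° − arctan(0.283/35) ≈ -90.46°
PM = 180° + (-90.46°) = 89.54°

90°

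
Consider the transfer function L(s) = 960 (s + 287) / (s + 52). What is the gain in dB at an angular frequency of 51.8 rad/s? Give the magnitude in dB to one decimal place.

|j51.8 + 287| = √(51.8² + 287²) = 291.6
|j51.8 + 52| = √(51.8² + 52²) = 73.4
|L(j51.8)| = 960 × 291.6 / 73.4 = 3814.4
20 log₁₀(3814.4) = 71.63 dB

71.6 dB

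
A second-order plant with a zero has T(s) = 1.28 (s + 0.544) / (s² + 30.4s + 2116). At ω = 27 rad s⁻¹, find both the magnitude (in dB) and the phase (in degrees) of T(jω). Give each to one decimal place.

|j27 + 0.544| = √(27² + 0.544²) = 27.01
|(j27)² + 30.4(j27) + 2116| = |1387 + j820.8| = 1612
|T(j27)| = 1.28 × 27.01 / 1612 = 0.021448
20 log₁₀(0.021448) = -33.37 dB
∠(j27 + 0.544) = arctan(27/0.544) = 88.85°
∠[(j27)² + 30.4(j27) + 2116] = ∠[1387 + j820.8] = 30.62°
∠T(j27) = 88.85° − 30.62° = 58.23°

|T| = -33.4 dB, ∠T = 58.2°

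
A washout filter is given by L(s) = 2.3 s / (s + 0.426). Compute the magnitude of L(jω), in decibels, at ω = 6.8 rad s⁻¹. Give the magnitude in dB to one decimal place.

7.2 dB

|j6.8| = 6.8
|j6.8 + 0.426| = √(6.8² + 0.426²) = 6.813
|L(j6.8)| = 2.3 × 6.8 / 6.813 = 2.2955
20 log₁₀(2.2955) = 7.22 dB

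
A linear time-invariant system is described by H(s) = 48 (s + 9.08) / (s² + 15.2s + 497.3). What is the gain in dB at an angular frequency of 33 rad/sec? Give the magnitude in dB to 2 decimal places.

6.52 dB

|j33 + 9.08| = √(33² + 9.08²) = 34.23
|(j33)² + 15.2(j33) + 497.3| = |-591.7 + j501.6| = 775.7
|H(j33)| = 48 × 34.23 / 775.7 = 2.1179
20 log₁₀(2.1179) = 6.518 dB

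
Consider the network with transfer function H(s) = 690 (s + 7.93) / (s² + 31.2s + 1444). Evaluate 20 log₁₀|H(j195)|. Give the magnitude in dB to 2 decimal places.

|j195 + 7.93| = √(195² + 7.93²) = 195.2
|(j195)² + 31.2(j195) + 1444| = |-36581 + j6084| = 3.708e+04
|H(j195)| = 690 × 195.2 / 3.708e+04 = 3.6313
20 log₁₀(3.6313) = 11.201 dB

11.20 dB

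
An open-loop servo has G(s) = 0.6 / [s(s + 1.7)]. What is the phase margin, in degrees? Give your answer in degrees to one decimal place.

Gain crossover: |G(jω)| = 1 at ω ≈ 0.346 rad/s.
∠G(j0.346) = −90° − arctan(0.346/1.7) ≈ -101.50°
PM = 180° + (-101.50°) = 78.50°

78.5 deg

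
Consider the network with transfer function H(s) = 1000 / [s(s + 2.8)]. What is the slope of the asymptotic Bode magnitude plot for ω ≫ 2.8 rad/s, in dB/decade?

-40 dB/decade

With 0 zeros and 2 poles, the high-frequency asymptotic slope is 20 × (0 − 2) = -40 dB/decade.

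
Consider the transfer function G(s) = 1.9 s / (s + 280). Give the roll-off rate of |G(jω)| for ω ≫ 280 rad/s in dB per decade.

0 dB/decade

With 1 zero and 1 pole, the high-frequency asymptotic slope is 20 × (1 − 1) = 0 dB/decade.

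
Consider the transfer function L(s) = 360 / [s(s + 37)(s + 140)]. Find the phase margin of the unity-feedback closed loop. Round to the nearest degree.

Gain crossover: |L(jω)| = 1 at ω ≈ 0.0695 rad/s.
∠L(j0.0695) = −90° − arctan(0.0695/37) − arctan(0.0695/140) ≈ -90.14°
PM = 180° + (-90.14°) = 89.86°

90 deg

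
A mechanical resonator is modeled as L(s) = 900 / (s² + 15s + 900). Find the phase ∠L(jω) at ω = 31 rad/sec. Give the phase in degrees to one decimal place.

-97.5°

∠[(j31)² + 15(j31) + 900] = ∠[-61 + j465] = 97.47°
∠L(j31) = −97.47° = -97.47°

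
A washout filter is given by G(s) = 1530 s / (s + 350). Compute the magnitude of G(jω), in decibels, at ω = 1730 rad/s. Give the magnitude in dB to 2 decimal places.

|j1730| = 1730
|j1730 + 350| = √(1730² + 350²) = 1765
|G(j1730)| = 1530 × 1730 / 1765 = 1499.6
20 log₁₀(1499.6) = 63.520 dB

63.52 dB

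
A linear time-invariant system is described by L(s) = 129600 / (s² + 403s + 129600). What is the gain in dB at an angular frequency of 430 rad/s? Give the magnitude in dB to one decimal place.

-2.9 dB

|(j430)² + 403(j430) + 129600| = |-55300 + j1.7329e+05| = 1.819e+05
|L(j430)| = 129600 / 1.819e+05 = 0.71248
20 log₁₀(0.71248) = -2.94 dB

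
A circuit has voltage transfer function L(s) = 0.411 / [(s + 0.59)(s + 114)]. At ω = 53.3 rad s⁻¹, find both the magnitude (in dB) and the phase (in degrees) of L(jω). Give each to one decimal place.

|j53.3 + 0.59| = √(53.3² + 0.59²) = 53.3
|j53.3 + 114| = √(53.3² + 114²) = 125.8
|L(j53.3)| = 0.411 / (53.3 × 125.8) = 6.1271e-05
20 log₁₀(6.1271e-05) = -84.25 dB
∠(j53.3 + 0.59) = arctan(53.3/0.59) = 89.37°
∠(j53.3 + 114) = arctan(53.3/114) = 25.06°
∠L(j53.3) = − (89.37° + 25.06°) = -114.42°

|L| = -84.3 dB, ∠L = -114.4 deg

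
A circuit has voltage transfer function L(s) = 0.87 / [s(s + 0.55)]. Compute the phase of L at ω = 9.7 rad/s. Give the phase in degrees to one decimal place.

∠(j9.7 + 0.55) = arctan(9.7/0.55) = 86.75°
∠(j9.7) = 90.00°
∠L(j9.7) = − (86.75° + 90.00°) = -176.75°

-176.8°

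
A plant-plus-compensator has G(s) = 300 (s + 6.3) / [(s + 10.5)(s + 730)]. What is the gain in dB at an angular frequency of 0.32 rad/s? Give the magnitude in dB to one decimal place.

|j0.32 + 6.3| = √(0.32² + 6.3²) = 6.308
|j0.32 + 10.5| = √(0.32² + 10.5²) = 10.5
|j0.32 + 730| = √(0.32² + 730²) = 730
|G(j0.32)| = 300 × 6.308 / (10.5 × 730) = 0.24678
20 log₁₀(0.24678) = -12.15 dB

-12.2 dB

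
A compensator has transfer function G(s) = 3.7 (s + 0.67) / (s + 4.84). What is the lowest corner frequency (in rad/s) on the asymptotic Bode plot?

0.67 rad/s

Break frequencies occur at each pole and zero magnitude: 0.67 rad/s, 4.84 rad/s.
The lowest is 0.67 rad/s.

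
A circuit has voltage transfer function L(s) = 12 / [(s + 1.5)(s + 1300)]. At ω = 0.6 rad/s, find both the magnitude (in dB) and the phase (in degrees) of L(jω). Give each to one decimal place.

|j0.6 + 1.5| = √(0.6² + 1.5²) = 1.616
|j0.6 + 1300| = √(0.6² + 1300²) = 1300
|L(j0.6)| = 12 / (1.616 × 1300) = 0.0057137
20 log₁₀(0.0057137) = -44.86 dB
∠(j0.6 + 1.5) = arctan(0.6/1.5) = 21.80°
∠(j0.6 + 1300) = arctan(0.6/1300) = 0.03°
∠L(j0.6) = − (21.80° + 0.03°) = -21.83°

|L| = -44.9 dB, ∠L = -21.8°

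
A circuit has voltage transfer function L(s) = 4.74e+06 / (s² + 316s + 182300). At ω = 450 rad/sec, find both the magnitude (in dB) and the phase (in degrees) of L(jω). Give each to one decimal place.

|L| = 30.4 dB, ∠L = -98.1°

|(j450)² + 316(j450) + 182300| = |-20200 + j1.422e+05| = 1.436e+05
|L(j450)| = 4.74e+06 / 1.436e+05 = 33.002
20 log₁₀(33.002) = 30.37 dB
∠[(j450)² + 316(j450) + 182300] = ∠[-20200 + j1.422e+05] = 98.08°
∠L(j450) = −98.08° = -98.08°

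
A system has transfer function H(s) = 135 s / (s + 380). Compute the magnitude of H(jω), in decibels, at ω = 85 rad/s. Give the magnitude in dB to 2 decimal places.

|j85| = 85
|j85 + 380| = √(85² + 380²) = 389.4
|H(j85)| = 135 × 85 / 389.4 = 29.469
20 log₁₀(29.469) = 29.387 dB

29.39 dB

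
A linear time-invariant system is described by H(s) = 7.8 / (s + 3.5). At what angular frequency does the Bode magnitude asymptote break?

3.5 rad/s

The single real pole at s = −3.5 gives a corner at ω = 3.5 rad/s.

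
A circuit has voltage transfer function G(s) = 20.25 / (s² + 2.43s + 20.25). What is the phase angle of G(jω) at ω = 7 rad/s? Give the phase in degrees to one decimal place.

-149.4°

∠[(j7)² + 2.43(j7) + 20.25] = ∠[-28.75 + j17.01] = 149.39°
∠G(j7) = −149.39° = -149.39°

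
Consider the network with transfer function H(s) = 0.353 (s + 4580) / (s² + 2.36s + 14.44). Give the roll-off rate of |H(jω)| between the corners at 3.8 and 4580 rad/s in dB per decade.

-40 dB/decade

In this band the factors already past their corner are: complex pole pair at ωₙ ≈ 3.8; net slope = -40 dB/decade.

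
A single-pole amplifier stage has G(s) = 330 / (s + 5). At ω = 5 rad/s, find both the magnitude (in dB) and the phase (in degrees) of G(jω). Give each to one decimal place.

|j5 + 5| = √(5² + 5²) = 7.071
|G(j5)| = 330 / 7.071 = 46.669
20 log₁₀(46.669) = 33.38 dB
∠(j5 + 5) = arctan(5/5) = 45.00°
∠G(j5) = −45.00° = -45.00°

|G| = 33.4 dB, ∠G = -45.0°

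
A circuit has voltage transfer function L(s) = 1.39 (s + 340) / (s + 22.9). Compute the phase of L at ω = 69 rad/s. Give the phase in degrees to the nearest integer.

∠(j69 + 340) = arctan(69/340) = 11.47°
∠(j69 + 22.9) = arctan(69/22.9) = 71.64°
∠L(j69) = 11.47° − 71.64° = -60.17°

-60°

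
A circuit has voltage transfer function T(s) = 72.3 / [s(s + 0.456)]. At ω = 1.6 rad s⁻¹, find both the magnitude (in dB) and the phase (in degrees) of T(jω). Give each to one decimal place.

|T| = 28.7 dB, ∠T = -164.1°

|j1.6 + 0.456| = √(1.6² + 0.456²) = 1.664
|j1.6| = 1.6
|T(j1.6)| = 72.3 / (1.664 × 1.6) = 27.161
20 log₁₀(27.161) = 28.68 dB
∠(j1.6 + 0.456) = arctan(1.6/0.456) = 74.09°
∠(j1.6) = 90.00°
∠T(j1.6) = − (74.09° + 90.00°) = -164.09°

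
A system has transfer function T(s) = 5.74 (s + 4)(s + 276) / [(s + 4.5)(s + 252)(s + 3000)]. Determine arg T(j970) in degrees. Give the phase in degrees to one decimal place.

∠(j970 + 4) = arctan(970/4) = 89.76°
∠(j970 + 276) = arctan(970/276) = 74.12°
∠(j970 + 4.5) = arctan(970/4.5) = 89.73°
∠(j970 + 252) = arctan(970/252) = 75.44°
∠(j970 + 3000) = arctan(970/3000) = 17.92°
∠T(j970) = 89.76° + 74.12° − (89.73° + 75.44° + 17.92°) = -19.21°

-19.2°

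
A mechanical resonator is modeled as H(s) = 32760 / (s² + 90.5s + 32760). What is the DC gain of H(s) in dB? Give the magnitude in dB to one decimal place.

H(0) = 32760 / 32760 = 1
20 log₁₀(1) = 0.00 dB

0.0 dB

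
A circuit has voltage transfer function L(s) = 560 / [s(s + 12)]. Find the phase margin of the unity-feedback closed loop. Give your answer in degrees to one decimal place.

Gain crossover: |L(jω)| = 1 at ω ≈ 22.2 rad s⁻¹.
∠L(j22.2) = −90° − arctan(22.2/12) ≈ -151.60°
PM = 180° + (-151.60°) = 28.40°

28.4°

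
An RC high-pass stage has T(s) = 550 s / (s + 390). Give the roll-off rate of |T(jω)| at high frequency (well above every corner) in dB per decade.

0 dB/decade

With 1 zero and 1 pole, the high-frequency asymptotic slope is 20 × (1 − 1) = 0 dB/decade.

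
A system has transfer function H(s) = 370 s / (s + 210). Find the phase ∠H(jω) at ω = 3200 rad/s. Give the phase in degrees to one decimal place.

3.8°

∠(j3200) = 90.00°
∠(j3200 + 210) = arctan(3200/210) = 86.25°
∠H(j3200) = 90.00° − 86.25° = 3.75°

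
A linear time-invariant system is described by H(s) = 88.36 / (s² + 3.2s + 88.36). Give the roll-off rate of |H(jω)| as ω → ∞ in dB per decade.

With 0 zeros and 2 poles, the high-frequency asymptotic slope is 20 × (0 − 2) = -40 dB/decade.

-40 dB/decade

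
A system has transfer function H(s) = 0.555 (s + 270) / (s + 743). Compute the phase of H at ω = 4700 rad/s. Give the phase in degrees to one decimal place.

∠(j4700 + 270) = arctan(4700/270) = 86.71°
∠(j4700 + 743) = arctan(4700/743) = 81.02°
∠H(j4700) = 86.71° − 81.02° = 5.70°

5.7 deg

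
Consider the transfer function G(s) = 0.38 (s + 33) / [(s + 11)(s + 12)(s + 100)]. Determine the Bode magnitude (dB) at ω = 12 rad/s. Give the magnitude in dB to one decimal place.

|j12 + 33| = √(12² + 33²) = 35.11
|j12 + 11| = √(12² + 11²) = 16.28
|j12 + 12| = √(12² + 12²) = 16.97
|j12 + 100| = √(12² + 100²) = 100.7
|G(j12)| = 0.38 × 35.11 / (16.28 × 16.97 × 100.7) = 0.00047956
20 log₁₀(0.00047956) = -66.38 dB

-66.4 dB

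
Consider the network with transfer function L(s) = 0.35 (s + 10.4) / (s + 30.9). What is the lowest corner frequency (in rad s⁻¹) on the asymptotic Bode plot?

10.4 rad s⁻¹

Break frequencies occur at each pole and zero magnitude: 10.4 rad s⁻¹, 30.9 rad s⁻¹.
The lowest is 10.4 rad s⁻¹.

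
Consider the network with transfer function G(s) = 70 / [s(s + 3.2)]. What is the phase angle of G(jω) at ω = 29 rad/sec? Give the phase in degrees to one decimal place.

∠(j29 + 3.2) = arctan(29/3.2) = 83.70°
∠(j29) = 90.00°
∠G(j29) = − (83.70° + 90.00°) = -173.70°

-173.7°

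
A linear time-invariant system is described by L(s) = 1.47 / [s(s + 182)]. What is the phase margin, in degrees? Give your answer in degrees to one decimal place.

Gain crossover: |L(jω)| = 1 at ω ≈ 0.00808 rad/s.
∠L(j0.00808) = −90° − arctan(0.00808/182) ≈ -90.00°
PM = 180° + (-90.00°) = 90.00°

90.0 deg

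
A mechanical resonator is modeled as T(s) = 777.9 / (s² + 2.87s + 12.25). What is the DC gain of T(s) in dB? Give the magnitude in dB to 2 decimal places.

T(0) = 777.9 / 12.25 = 63.502
20 log₁₀(63.502) = 36.056 dB

36.06 dB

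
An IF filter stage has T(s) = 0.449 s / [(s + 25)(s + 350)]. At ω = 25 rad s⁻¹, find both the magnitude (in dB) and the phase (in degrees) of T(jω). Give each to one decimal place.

|T| = -60.9 dB, ∠T = 40.9°

|j25| = 25
|j25 + 25| = √(25² + 25²) = 35.36
|j25 + 350| = √(25² + 350²) = 350.9
|T(j25)| = 0.449 × 25 / (35.36 × 350.9) = 0.00090481
20 log₁₀(0.00090481) = -60.87 dB
∠(j25) = 90.00°
∠(j25 + 25) = arctan(25/25) = 45.00°
∠(j25 + 350) = arctan(25/350) = 4.09°
∠T(j25) = 90.00° − (45.00° + 4.09°) = 40.91°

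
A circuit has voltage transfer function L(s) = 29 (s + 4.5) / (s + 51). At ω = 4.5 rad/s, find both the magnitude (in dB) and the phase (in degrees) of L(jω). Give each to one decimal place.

|j4.5 + 4.5| = √(4.5² + 4.5²) = 6.364
|j4.5 + 51| = √(4.5² + 51²) = 51.2
|L(j4.5)| = 29 × 6.364 / 51.2 = 3.6047
20 log₁₀(3.6047) = 11.14 dB
∠(j4.5 + 4.5) = arctan(4.5/4.5) = 45.00°
∠(j4.5 + 51) = arctan(4.5/51) = 5.04°
∠L(j4.5) = 45.00° − 5.04° = 39.96°

|L| = 11.1 dB, ∠L = 40.0°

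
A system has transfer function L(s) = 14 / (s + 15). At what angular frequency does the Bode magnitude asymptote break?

The single real pole at s = −15 gives a corner at ω = 15 rad/s.

15 rad/s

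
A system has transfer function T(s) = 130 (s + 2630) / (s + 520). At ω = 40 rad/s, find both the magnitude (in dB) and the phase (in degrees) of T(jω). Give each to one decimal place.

|T| = 56.3 dB, ∠T = -3.5°

|j40 + 2630| = √(40² + 2630²) = 2630
|j40 + 520| = √(40² + 520²) = 521.5
|T(j40)| = 130 × 2630 / 521.5 = 655.64
20 log₁₀(655.64) = 56.33 dB
∠(j40 + 2630) = arctan(40/2630) = 0.87°
∠(j40 + 520) = arctan(40/520) = 4.40°
∠T(j40) = 0.87° − 4.40° = -3.53°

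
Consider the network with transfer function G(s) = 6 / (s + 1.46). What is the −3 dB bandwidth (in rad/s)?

For a single-pole low-pass, the −3 dB point is at the pole: ω = 1.46 rad/s.

1.46 rad/s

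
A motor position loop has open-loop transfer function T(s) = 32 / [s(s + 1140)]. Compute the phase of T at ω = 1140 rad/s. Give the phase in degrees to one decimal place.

-135.0°

∠(j1140 + 1140) = arctan(1140/1140) = 45.00°
∠(j1140) = 90.00°
∠T(j1140) = − (45.00° + 90.00°) = -135.00°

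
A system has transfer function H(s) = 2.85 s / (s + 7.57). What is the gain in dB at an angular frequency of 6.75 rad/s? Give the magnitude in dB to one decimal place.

|j6.75| = 6.75
|j6.75 + 7.57| = √(6.75² + 7.57²) = 10.14
|H(j6.75)| = 2.85 × 6.75 / 10.14 = 1.8967
20 log₁₀(1.8967) = 5.56 dB

5.6 dB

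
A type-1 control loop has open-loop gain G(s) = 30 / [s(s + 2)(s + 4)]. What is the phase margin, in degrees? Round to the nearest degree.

13°

Gain crossover: |G(jω)| = 1 at ω ≈ 2.21 rad/sec.
∠G(j2.21) = −90° − arctan(2.21/2) − arctan(2.21/4) ≈ -166.68°
PM = 180° + (-166.68°) = 13.32°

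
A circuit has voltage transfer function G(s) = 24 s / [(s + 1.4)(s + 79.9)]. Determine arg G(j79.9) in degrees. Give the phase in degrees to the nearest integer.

-44°

∠(j79.9) = 90.00°
∠(j79.9 + 1.4) = arctan(79.9/1.4) = 89.00°
∠(j79.9 + 79.9) = arctan(79.9/79.9) = 45.00°
∠G(j79.9) = 90.00° − (89.00° + 45.00°) = -44.00°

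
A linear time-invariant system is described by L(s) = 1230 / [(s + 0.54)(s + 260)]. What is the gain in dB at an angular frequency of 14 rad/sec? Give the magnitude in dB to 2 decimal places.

-9.44 dB

|j14 + 0.54| = √(14² + 0.54²) = 14.01
|j14 + 260| = √(14² + 260²) = 260.4
|L(j14)| = 1230 / (14.01 × 260.4) = 0.33717
20 log₁₀(0.33717) = -9.443 dB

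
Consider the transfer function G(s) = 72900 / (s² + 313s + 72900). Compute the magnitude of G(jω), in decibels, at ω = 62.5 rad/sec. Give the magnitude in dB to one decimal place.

|(j62.5)² + 313(j62.5) + 72900| = |68994 + j19562| = 7.171e+04
|G(j62.5)| = 72900 / 7.171e+04 = 1.0165
20 log₁₀(1.0165) = 0.14 dB

0.1 dB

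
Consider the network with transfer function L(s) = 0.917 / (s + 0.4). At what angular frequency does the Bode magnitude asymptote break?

0.4 rad s⁻¹

The single real pole at s = −0.4 gives a corner at ω = 0.4 rad s⁻¹.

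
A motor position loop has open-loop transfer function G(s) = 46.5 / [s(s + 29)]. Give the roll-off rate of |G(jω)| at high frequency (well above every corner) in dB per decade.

-40 dB/decade

With 0 zeros and 2 poles, the high-frequency asymptotic slope is 20 × (0 − 2) = -40 dB/decade.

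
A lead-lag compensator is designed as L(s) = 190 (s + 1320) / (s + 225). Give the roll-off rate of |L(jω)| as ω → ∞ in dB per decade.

0 dB/decade

With 1 zero and 1 pole, the high-frequency asymptotic slope is 20 × (1 − 1) = 0 dB/decade.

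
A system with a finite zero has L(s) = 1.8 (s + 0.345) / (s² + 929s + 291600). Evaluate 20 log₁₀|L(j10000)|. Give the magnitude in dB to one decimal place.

-74.9 dB

|j10000 + 0.345| = √(10000² + 0.345²) = 1e+04
|(j10000)² + 929(j10000) + 291600| = |-9.9708e+07 + j9.29e+06| = 1.001e+08
|L(j10000)| = 1.8 × 1e+04 / 1.001e+08 = 0.00017975
20 log₁₀(0.00017975) = -74.91 dB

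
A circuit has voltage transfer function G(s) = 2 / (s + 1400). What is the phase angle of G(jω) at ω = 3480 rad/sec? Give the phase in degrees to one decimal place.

∠(j3480 + 1400) = arctan(3480/1400) = 68.09°
∠G(j3480) = −68.09° = -68.09°

-68.1°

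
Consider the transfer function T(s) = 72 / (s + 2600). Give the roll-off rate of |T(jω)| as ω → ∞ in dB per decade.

-20 dB/decade

With 0 zeros and 1 pole, the high-frequency asymptotic slope is 20 × (0 − 1) = -20 dB/decade.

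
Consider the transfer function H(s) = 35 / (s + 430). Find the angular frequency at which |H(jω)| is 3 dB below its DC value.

For a single-pole low-pass, the −3 dB point is at the pole: ω = 430 rad/s.

430 rad/s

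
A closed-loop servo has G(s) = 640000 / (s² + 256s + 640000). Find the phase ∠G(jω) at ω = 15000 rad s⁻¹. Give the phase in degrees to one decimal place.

-179.0°

∠[(j15000)² + 256(j15000) + 640000] = ∠[-2.2436e+08 + j3.84e+06] = 179.02°
∠G(j15000) = −179.02° = -179.02°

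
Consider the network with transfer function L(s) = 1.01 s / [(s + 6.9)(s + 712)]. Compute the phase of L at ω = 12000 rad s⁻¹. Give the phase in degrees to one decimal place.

∠(j12000) = 90.00°
∠(j12000 + 6.9) = arctan(12000/6.9) = 89.97°
∠(j12000 + 712) = arctan(12000/712) = 86.60°
∠L(j12000) = 90.00° − (89.97° + 86.60°) = -86.57°

-86.6 deg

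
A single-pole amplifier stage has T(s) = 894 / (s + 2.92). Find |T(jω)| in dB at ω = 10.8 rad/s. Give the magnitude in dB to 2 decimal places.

|j10.8 + 2.92| = √(10.8² + 2.92²) = 11.19
|T(j10.8)| = 894 / 11.19 = 79.909
20 log₁₀(79.909) = 38.052 dB

38.05 dB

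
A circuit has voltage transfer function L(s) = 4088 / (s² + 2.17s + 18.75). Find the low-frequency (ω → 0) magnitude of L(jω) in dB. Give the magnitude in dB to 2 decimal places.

46.77 dB

L(0) = 4088 / 18.75 = 218.03
20 log₁₀(218.03) = 46.770 dB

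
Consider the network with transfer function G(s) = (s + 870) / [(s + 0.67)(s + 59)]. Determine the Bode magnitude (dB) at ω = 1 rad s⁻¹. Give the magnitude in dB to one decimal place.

|j1 + 870| = √(1² + 870²) = 870
|j1 + 0.67| = √(1² + 0.67²) = 1.204
|j1 + 59| = √(1² + 59²) = 59.01
|G(j1)| = 1 × 870 / (1.204 × 59.01) = 12.249
20 log₁₀(12.249) = 21.76 dB

21.8 dB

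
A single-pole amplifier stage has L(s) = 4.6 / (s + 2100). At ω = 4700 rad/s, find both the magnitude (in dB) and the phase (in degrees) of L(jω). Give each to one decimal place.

|j4700 + 2100| = √(4700² + 2100²) = 5148
|L(j4700)| = 4.6 / 5148 = 0.00089358
20 log₁₀(0.00089358) = -60.98 dB
∠(j4700 + 2100) = arctan(4700/2100) = 65.92°
∠L(j4700) = −65.92° = -65.92°

|L| = -61.0 dB, ∠L = -65.9°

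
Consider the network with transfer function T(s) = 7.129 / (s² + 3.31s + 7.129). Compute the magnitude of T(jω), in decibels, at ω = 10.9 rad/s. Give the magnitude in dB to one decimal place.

|(j10.9)² + 3.31(j10.9) + 7.129| = |-111.68 + j36.079| = 117.4
|T(j10.9)| = 7.129 / 117.4 = 0.060743
20 log₁₀(0.060743) = -24.33 dB

-24.3 dB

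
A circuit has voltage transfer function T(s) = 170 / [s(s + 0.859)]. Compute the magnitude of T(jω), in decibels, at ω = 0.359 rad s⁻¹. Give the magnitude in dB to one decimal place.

54.1 dB

|j0.359 + 0.859| = √(0.359² + 0.859²) = 0.931
|j0.359| = 0.359
|T(j0.359)| = 170 / (0.931 × 0.359) = 508.63
20 log₁₀(508.63) = 54.13 dB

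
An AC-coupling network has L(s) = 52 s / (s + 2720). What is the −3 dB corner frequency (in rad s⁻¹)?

For a single-pole high-pass, the −3 dB point is at the pole: ω = 2720 rad s⁻¹.

2720 rad s⁻¹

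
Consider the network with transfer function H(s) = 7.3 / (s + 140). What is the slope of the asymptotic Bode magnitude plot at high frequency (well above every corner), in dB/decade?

With 0 zeros and 1 pole, the high-frequency asymptotic slope is 20 × (0 − 1) = -20 dB/decade.

-20 dB/decade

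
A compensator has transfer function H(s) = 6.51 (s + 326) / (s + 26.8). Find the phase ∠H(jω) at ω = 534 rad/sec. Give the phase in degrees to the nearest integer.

-29°

∠(j534 + 326) = arctan(534/326) = 58.60°
∠(j534 + 26.8) = arctan(534/26.8) = 87.13°
∠H(j534) = 58.60° − 87.13° = -28.53°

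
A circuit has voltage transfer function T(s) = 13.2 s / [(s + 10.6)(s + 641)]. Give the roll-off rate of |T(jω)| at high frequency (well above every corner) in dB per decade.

-20 dB/decade

With 1 zero and 2 poles, the high-frequency asymptotic slope is 20 × (1 − 2) = -20 dB/decade.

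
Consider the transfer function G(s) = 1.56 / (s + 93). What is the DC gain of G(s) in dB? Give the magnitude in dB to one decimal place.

-35.5 dB

G(0) = 1.56 / 93 = 0.016774
20 log₁₀(0.016774) = -35.51 dB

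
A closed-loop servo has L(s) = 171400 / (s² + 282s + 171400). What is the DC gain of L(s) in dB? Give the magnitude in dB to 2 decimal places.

0.00 dB

L(0) = 171400 / 171400 = 1
20 log₁₀(1) = 0.000 dB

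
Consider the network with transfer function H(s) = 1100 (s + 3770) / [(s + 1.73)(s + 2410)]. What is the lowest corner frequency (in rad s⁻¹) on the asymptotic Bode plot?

1.73 rad s⁻¹

Break frequencies occur at each pole and zero magnitude: 1.73 rad s⁻¹, 2410 rad s⁻¹, 3770 rad s⁻¹.
The lowest is 1.73 rad s⁻¹.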